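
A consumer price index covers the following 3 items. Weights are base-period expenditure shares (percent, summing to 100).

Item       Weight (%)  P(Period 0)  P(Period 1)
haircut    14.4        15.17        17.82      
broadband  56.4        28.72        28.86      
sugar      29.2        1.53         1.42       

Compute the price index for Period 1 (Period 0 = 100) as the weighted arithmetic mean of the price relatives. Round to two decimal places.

haircut: 14.4 × (17.82/15.17) = 14.4 × 1.174687 = 16.9155
broadband: 56.4 × (28.86/28.72) = 56.4 × 1.004875 = 56.6749
sugar: 29.2 × (1.42/1.53) = 29.2 × 0.928105 = 27.1007
Index = Σ wᵢ·(p₁ᵢ/p₀ᵢ) = 16.9155 + 56.6749 + 27.1007 = 100.6911

100.69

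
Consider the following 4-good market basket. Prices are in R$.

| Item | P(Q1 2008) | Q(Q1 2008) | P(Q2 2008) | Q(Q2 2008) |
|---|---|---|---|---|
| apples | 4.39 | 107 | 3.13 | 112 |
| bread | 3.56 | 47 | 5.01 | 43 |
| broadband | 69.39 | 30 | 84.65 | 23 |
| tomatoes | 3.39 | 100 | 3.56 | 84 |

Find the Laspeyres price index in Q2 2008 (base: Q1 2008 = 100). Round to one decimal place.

113.3

Laspeyres price index uses base-period quantities as weights.
ΣP(Q2 2008)·Q(Q1 2008) = 3.13×107 + 5.01×47 + 84.65×30 + 3.56×100 = 334.91 + 235.47 + 2539.5 + 356 = 3465.88
ΣP(Q1 2008)·Q(Q1 2008) = 4.39×107 + 3.56×47 + 69.39×30 + 3.39×100 = 469.73 + 167.32 + 2081.7 + 339 = 3057.75
Index = 3465.88 / 3057.75 × 100 = 113.3474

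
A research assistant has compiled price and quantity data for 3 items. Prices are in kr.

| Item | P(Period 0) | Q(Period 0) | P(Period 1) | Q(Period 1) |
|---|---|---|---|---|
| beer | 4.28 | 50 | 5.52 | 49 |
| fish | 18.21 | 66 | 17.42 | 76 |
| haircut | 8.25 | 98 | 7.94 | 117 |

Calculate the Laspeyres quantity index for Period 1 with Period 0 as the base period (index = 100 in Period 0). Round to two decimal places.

Laspeyres quantity index uses base-period prices as weights.
ΣP(Period 0)·Q(Period 1) = 4.28×49 + 18.21×76 + 8.25×117 = 209.72 + 1383.96 + 965.25 = 2558.93
ΣP(Period 0)·Q(Period 0) = 4.28×50 + 18.21×66 + 8.25×98 = 214 + 1201.86 + 808.5 = 2224.36
Index = 2558.93 / 2224.36 × 100 = 115.0412

115.04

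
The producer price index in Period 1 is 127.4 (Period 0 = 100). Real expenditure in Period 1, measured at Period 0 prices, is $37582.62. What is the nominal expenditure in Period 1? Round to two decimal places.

Nominal = Real × (Index/100) = 37582.62 × (127.4/100)
        = 37582.62 × 1.274 = 47880.2579

47880.26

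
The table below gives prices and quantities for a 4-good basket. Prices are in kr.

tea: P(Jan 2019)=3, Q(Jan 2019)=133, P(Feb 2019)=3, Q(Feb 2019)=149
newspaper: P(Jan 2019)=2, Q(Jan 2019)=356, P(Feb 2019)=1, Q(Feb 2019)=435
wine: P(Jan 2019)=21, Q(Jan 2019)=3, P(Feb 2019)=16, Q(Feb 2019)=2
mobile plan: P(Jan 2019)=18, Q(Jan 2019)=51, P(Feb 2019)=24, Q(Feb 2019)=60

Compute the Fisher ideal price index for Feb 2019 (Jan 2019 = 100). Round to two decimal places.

96.70

Laspeyres component (base-period weights):
ΣP(Feb 2019)Q(Jan 2019) = 3×133 + 1×356 + 16×3 + 24×51 = 399 + 356 + 48 + 1224 = 2027
ΣP(Jan 2019)Q(Jan 2019) = 3×133 + 2×356 + 21×3 + 18×51 = 399 + 712 + 63 + 918 = 2092
L = 2027 / 2092 × 100 = 96.8929
Paasche component (current-period weights):
ΣP(Feb 2019)Q(Feb 2019) = 3×149 + 1×435 + 16×2 + 24×60 = 447 + 435 + 32 + 1440 = 2354
ΣP(Jan 2019)Q(Feb 2019) = 3×149 + 2×435 + 21×2 + 18×60 = 447 + 870 + 42 + 1080 = 2439
P = 2354 / 2439 × 100 = 96.5150
Fisher = √(L × P) = √(96.8929 × 96.5150) = 96.7038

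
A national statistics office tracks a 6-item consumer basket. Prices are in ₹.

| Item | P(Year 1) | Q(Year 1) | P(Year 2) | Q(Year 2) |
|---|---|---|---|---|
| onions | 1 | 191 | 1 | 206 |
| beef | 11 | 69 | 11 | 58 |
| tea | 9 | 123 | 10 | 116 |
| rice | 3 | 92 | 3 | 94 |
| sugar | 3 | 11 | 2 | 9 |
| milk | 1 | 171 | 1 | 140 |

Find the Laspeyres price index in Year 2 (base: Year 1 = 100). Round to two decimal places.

104.41

Laspeyres price index uses base-period quantities as weights.
ΣP(Year 2)·Q(Year 1) = 1×191 + 11×69 + 10×123 + 3×92 + 2×11 + 1×171 = 191 + 759 + 1230 + 276 + 22 + 171 = 2649
ΣP(Year 1)·Q(Year 1) = 1×191 + 11×69 + 9×123 + 3×92 + 3×11 + 1×171 = 191 + 759 + 1107 + 276 + 33 + 171 = 2537
Index = 2649 / 2537 × 100 = 104.4147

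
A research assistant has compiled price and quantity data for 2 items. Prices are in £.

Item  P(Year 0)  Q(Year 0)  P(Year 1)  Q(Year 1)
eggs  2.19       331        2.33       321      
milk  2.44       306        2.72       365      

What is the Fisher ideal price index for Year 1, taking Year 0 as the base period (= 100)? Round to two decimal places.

109.10

Laspeyres component (base-period weights):
ΣP(Year 1)Q(Year 0) = 2.33×331 + 2.72×306 = 771.23 + 832.32 = 1603.55
ΣP(Year 0)Q(Year 0) = 2.19×331 + 2.44×306 = 724.89 + 746.64 = 1471.53
L = 1603.55 / 1471.53 × 100 = 108.9716
Paasche component (current-period weights):
ΣP(Year 1)Q(Year 1) = 2.33×321 + 2.72×365 = 747.93 + 992.8 = 1740.73
ΣP(Year 0)Q(Year 1) = 2.19×321 + 2.44×365 = 702.99 + 890.6 = 1593.59
P = 1740.73 / 1593.59 × 100 = 109.2332
Fisher = √(L × P) = √(108.9716 × 109.2332) = 109.1023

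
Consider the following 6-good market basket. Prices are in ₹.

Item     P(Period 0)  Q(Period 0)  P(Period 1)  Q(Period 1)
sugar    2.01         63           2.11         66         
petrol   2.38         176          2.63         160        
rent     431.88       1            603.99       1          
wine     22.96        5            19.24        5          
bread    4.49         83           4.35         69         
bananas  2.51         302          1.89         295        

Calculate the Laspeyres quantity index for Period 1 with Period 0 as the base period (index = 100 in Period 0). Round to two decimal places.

94.94

Laspeyres quantity index uses base-period prices as weights.
ΣP(Period 0)·Q(Period 1) = 2.01×66 + 2.38×160 + 431.88×1 + 22.96×5 + 4.49×69 + 2.51×295 = 132.66 + 380.8 + 431.88 + 114.8 + 309.81 + 740.45 = 2110.4
ΣP(Period 0)·Q(Period 0) = 2.01×63 + 2.38×176 + 431.88×1 + 22.96×5 + 4.49×83 + 2.51×302 = 126.63 + 418.88 + 431.88 + 114.8 + 372.67 + 758.02 = 2222.88
Index = 2110.4 / 2222.88 × 100 = 94.9399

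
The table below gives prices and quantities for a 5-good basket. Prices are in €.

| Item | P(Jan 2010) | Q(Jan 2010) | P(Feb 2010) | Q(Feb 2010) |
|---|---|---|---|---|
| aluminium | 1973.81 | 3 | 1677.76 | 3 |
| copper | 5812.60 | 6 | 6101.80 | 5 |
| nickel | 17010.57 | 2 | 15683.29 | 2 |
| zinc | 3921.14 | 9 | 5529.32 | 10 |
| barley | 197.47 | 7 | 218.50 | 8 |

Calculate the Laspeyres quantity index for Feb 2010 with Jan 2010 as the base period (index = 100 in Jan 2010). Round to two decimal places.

98.48

Laspeyres quantity index uses base-period prices as weights.
ΣP(Jan 2010)·Q(Feb 2010) = 1973.81×3 + 5812.60×5 + 17010.57×2 + 3921.14×10 + 197.47×8 = 5921.43 + 29063 + 34021.14 + 39211.4 + 1579.76 = 109796.73
ΣP(Jan 2010)·Q(Jan 2010) = 1973.81×3 + 5812.60×6 + 17010.57×2 + 3921.14×9 + 197.47×7 = 5921.43 + 34875.6 + 34021.14 + 35290.26 + 1382.29 = 111490.72
Index = 109796.73 / 111490.72 × 100 = 98.4806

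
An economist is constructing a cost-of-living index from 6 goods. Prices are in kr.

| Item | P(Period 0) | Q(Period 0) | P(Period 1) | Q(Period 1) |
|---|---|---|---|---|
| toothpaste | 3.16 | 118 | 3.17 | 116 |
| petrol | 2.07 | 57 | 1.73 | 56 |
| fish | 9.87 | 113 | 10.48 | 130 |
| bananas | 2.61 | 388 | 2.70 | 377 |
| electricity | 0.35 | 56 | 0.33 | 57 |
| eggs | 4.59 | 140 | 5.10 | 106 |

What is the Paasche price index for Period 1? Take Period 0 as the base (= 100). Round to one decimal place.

104.6

Paasche price index uses current-period quantities as weights.
ΣP(Period 1)·Q(Period 1) = 3.17×116 + 1.73×56 + 10.48×130 + 2.70×377 + 0.33×57 + 5.10×106 = 367.72 + 96.88 + 1362.4 + 1017.9 + 18.81 + 540.6 = 3404.31
ΣP(Period 0)·Q(Period 1) = 3.16×116 + 2.07×56 + 9.87×130 + 2.61×377 + 0.35×57 + 4.59×106 = 366.56 + 115.92 + 1283.1 + 983.97 + 19.95 + 486.54 = 3256.04
Index = 3404.31 / 3256.04 × 100 = 104.5537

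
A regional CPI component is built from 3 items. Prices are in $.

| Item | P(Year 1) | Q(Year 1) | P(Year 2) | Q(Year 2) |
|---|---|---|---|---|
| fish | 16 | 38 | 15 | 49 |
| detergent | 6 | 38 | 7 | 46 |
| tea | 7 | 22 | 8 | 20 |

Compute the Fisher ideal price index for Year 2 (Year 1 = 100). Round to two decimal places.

101.82

Laspeyres component (base-period weights):
ΣP(Year 2)Q(Year 1) = 15×38 + 7×38 + 8×22 = 570 + 266 + 176 = 1012
ΣP(Year 1)Q(Year 1) = 16×38 + 6×38 + 7×22 = 608 + 228 + 154 = 990
L = 1012 / 990 × 100 = 102.2222
Paasche component (current-period weights):
ΣP(Year 2)Q(Year 2) = 15×49 + 7×46 + 8×20 = 735 + 322 + 160 = 1217
ΣP(Year 1)Q(Year 2) = 16×49 + 6×46 + 7×20 = 784 + 276 + 140 = 1200
P = 1217 / 1200 × 100 = 101.4167
Fisher = √(L × P) = √(102.2222 × 101.4167) = 101.8186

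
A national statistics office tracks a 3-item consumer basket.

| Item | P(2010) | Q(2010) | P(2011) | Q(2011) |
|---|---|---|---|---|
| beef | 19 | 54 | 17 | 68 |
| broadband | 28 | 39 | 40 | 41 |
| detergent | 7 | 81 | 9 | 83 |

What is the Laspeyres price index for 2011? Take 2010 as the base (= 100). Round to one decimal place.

119.4

Laspeyres price index uses base-period quantities as weights.
ΣP(2011)·Q(2010) = 17×54 + 40×39 + 9×81 = 918 + 1560 + 729 = 3207
ΣP(2010)·Q(2010) = 19×54 + 28×39 + 7×81 = 1026 + 1092 + 567 = 2685
Index = 3207 / 2685 × 100 = 119.4413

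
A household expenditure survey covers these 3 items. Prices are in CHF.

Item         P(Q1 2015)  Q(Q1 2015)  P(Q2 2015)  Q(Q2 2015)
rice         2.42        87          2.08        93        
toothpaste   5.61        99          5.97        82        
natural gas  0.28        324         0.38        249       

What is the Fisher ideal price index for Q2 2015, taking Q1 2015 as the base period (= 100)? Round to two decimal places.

Laspeyres component (base-period weights):
ΣP(Q2 2015)Q(Q1 2015) = 2.08×87 + 5.97×99 + 0.38×324 = 180.96 + 591.03 + 123.12 = 895.11
ΣP(Q1 2015)Q(Q1 2015) = 2.42×87 + 5.61×99 + 0.28×324 = 210.54 + 555.39 + 90.72 = 856.65
L = 895.11 / 856.65 × 100 = 104.4896
Paasche component (current-period weights):
ΣP(Q2 2015)Q(Q2 2015) = 2.08×93 + 5.97×82 + 0.38×249 = 193.44 + 489.54 + 94.62 = 777.6
ΣP(Q1 2015)Q(Q2 2015) = 2.42×93 + 5.61×82 + 0.28×249 = 225.06 + 460.02 + 69.72 = 754.8
P = 777.6 / 754.8 × 100 = 103.0207
Fisher = √(L × P) = √(104.4896 × 103.0207) = 103.7525

103.75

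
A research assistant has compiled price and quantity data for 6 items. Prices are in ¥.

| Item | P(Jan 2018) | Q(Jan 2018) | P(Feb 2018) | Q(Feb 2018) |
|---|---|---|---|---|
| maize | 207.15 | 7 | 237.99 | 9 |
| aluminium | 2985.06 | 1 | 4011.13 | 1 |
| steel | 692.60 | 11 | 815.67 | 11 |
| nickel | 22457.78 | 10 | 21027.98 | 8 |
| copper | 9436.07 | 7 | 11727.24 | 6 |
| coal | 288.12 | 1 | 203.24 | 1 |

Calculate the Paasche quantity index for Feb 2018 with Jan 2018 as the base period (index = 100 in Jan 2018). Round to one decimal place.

Paasche quantity index uses current-period prices as weights.
ΣP(Feb 2018)·Q(Feb 2018) = 237.99×9 + 4011.13×1 + 815.67×11 + 21027.98×8 + 11727.24×6 + 203.24×1 = 2141.91 + 4011.13 + 8972.37 + 168223.84 + 70363.44 + 203.24 = 253915.93
ΣP(Feb 2018)·Q(Jan 2018) = 237.99×7 + 4011.13×1 + 815.67×11 + 21027.98×10 + 11727.24×7 + 203.24×1 = 1665.93 + 4011.13 + 8972.37 + 210279.8 + 82090.68 + 203.24 = 307223.15
Index = 253915.93 / 307223.15 × 100 = 82.6487

82.6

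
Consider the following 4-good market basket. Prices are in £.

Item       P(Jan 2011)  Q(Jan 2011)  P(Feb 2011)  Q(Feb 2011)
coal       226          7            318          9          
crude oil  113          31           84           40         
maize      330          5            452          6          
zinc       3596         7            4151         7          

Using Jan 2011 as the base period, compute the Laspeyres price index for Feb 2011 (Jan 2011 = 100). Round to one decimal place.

113.3

Laspeyres price index uses base-period quantities as weights.
ΣP(Feb 2011)·Q(Jan 2011) = 318×7 + 84×31 + 452×5 + 4151×7 = 2226 + 2604 + 2260 + 29057 = 36147
ΣP(Jan 2011)·Q(Jan 2011) = 226×7 + 113×31 + 330×5 + 3596×7 = 1582 + 3503 + 1650 + 25172 = 31907
Index = 36147 / 31907 × 100 = 113.2886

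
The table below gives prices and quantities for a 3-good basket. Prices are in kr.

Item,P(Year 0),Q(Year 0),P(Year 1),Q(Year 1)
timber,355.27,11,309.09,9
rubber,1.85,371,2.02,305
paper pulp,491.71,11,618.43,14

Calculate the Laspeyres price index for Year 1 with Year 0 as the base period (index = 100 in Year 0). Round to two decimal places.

Laspeyres price index uses base-period quantities as weights.
ΣP(Year 1)·Q(Year 0) = 309.09×11 + 2.02×371 + 618.43×11 = 3399.99 + 749.42 + 6802.73 = 10952.14
ΣP(Year 0)·Q(Year 0) = 355.27×11 + 1.85×371 + 491.71×11 = 3907.97 + 686.35 + 5408.81 = 10003.13
Index = 10952.14 / 10003.13 × 100 = 109.4871

109.49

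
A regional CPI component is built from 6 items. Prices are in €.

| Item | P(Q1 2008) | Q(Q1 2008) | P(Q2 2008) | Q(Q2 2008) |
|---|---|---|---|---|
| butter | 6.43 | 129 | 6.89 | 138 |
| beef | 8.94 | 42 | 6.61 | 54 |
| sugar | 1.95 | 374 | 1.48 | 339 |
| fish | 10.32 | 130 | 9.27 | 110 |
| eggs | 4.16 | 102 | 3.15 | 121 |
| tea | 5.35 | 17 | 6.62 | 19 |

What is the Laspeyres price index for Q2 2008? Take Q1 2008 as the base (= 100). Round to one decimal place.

Laspeyres price index uses base-period quantities as weights.
ΣP(Q2 2008)·Q(Q1 2008) = 6.89×129 + 6.61×42 + 1.48×374 + 9.27×130 + 3.15×102 + 6.62×17 = 888.81 + 277.62 + 553.52 + 1205.1 + 321.3 + 112.54 = 3358.89
ΣP(Q1 2008)·Q(Q1 2008) = 6.43×129 + 8.94×42 + 1.95×374 + 10.32×130 + 4.16×102 + 5.35×17 = 829.47 + 375.48 + 729.3 + 1341.6 + 424.32 + 90.95 = 3791.12
Index = 3358.89 / 3791.12 × 100 = 88.5989

88.6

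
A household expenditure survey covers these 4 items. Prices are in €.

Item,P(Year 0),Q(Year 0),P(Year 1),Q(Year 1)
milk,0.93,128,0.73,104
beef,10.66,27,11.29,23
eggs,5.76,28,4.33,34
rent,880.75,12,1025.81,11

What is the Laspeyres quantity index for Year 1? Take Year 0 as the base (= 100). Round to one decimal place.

Laspeyres quantity index uses base-period prices as weights.
ΣP(Year 0)·Q(Year 1) = 0.93×104 + 10.66×23 + 5.76×34 + 880.75×11 = 96.72 + 245.18 + 195.84 + 9688.25 = 10225.99
ΣP(Year 0)·Q(Year 0) = 0.93×128 + 10.66×27 + 5.76×28 + 880.75×12 = 119.04 + 287.82 + 161.28 + 10569 = 11137.14
Index = 10225.99 / 11137.14 × 100 = 91.8188

91.8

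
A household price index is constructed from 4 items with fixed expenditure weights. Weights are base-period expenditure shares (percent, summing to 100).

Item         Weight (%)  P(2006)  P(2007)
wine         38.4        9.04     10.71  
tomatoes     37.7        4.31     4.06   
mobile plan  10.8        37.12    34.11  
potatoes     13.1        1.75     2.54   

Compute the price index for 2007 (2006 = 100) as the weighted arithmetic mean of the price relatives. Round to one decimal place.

wine: 38.4 × (10.71/9.04) = 38.4 × 1.184735 = 45.4938
tomatoes: 37.7 × (4.06/4.31) = 37.7 × 0.941995 = 35.5132
mobile plan: 10.8 × (34.11/37.12) = 10.8 × 0.918912 = 9.9242
potatoes: 13.1 × (2.54/1.75) = 13.1 × 1.451429 = 19.0137
Index = Σ wᵢ·(p₁ᵢ/p₀ᵢ) = 45.4938 + 35.5132 + 9.9242 + 19.0137 = 109.9450

109.9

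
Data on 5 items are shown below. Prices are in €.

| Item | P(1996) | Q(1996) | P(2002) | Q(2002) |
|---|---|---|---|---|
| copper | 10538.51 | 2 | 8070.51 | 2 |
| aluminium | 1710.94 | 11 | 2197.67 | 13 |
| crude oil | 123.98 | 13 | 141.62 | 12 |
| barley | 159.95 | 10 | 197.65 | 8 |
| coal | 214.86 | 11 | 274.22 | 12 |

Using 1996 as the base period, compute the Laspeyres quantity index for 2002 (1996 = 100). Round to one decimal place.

107.0

Laspeyres quantity index uses base-period prices as weights.
ΣP(1996)·Q(2002) = 10538.51×2 + 1710.94×13 + 123.98×12 + 159.95×8 + 214.86×12 = 21077.02 + 22242.22 + 1487.76 + 1279.6 + 2578.32 = 48664.92
ΣP(1996)·Q(1996) = 10538.51×2 + 1710.94×11 + 123.98×13 + 159.95×10 + 214.86×11 = 21077.02 + 18820.34 + 1611.74 + 1599.5 + 2363.46 = 45472.06
Index = 48664.92 / 45472.06 × 100 = 107.0216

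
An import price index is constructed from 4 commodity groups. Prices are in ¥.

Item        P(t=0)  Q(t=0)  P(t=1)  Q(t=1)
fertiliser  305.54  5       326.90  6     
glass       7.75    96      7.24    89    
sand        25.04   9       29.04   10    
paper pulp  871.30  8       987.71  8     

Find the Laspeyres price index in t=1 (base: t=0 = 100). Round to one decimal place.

Laspeyres price index uses base-period quantities as weights.
ΣP(t=1)·Q(t=0) = 326.90×5 + 7.24×96 + 29.04×9 + 987.71×8 = 1634.5 + 695.04 + 261.36 + 7901.68 = 10492.58
ΣP(t=0)·Q(t=0) = 305.54×5 + 7.75×96 + 25.04×9 + 871.30×8 = 1527.7 + 744 + 225.36 + 6970.4 = 9467.46
Index = 10492.58 / 9467.46 × 100 = 110.8278

110.8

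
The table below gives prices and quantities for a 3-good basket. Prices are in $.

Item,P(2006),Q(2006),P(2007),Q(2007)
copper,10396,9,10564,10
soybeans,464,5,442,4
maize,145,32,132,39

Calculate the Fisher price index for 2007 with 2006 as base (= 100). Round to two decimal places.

Laspeyres component (base-period weights):
ΣP(2007)Q(2006) = 10564×9 + 442×5 + 132×32 = 95076 + 2210 + 4224 = 101510
ΣP(2006)Q(2006) = 10396×9 + 464×5 + 145×32 = 93564 + 2320 + 4640 = 100524
L = 101510 / 100524 × 100 = 100.9809
Paasche component (current-period weights):
ΣP(2007)Q(2007) = 10564×10 + 442×4 + 132×39 = 105640 + 1768 + 5148 = 112556
ΣP(2006)Q(2007) = 10396×10 + 464×4 + 145×39 = 103960 + 1856 + 5655 = 111471
P = 112556 / 111471 × 100 = 100.9733
Fisher = √(L × P) = √(100.9809 × 100.9733) = 100.9771

100.98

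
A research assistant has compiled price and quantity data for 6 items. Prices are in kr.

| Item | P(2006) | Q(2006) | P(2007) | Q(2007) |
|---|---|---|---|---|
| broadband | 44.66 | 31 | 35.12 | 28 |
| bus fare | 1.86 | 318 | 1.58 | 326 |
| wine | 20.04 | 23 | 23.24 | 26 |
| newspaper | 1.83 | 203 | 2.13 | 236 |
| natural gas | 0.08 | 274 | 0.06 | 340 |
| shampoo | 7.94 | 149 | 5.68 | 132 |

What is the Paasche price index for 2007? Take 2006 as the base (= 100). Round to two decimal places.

86.89

Paasche price index uses current-period quantities as weights.
ΣP(2007)·Q(2007) = 35.12×28 + 1.58×326 + 23.24×26 + 2.13×236 + 0.06×340 + 5.68×132 = 983.36 + 515.08 + 604.24 + 502.68 + 20.4 + 749.76 = 3375.52
ΣP(2006)·Q(2007) = 44.66×28 + 1.86×326 + 20.04×26 + 1.83×236 + 0.08×340 + 7.94×132 = 1250.48 + 606.36 + 521.04 + 431.88 + 27.2 + 1048.08 = 3885.04
Index = 3375.52 / 3885.04 × 100 = 86.8851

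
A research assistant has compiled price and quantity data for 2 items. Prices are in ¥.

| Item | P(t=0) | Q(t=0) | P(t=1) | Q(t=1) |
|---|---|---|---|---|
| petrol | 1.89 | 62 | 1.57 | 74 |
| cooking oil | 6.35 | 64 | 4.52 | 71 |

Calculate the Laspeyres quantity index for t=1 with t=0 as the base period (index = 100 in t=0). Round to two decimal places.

Laspeyres quantity index uses base-period prices as weights.
ΣP(t=0)·Q(t=1) = 1.89×74 + 6.35×71 = 139.86 + 450.85 = 590.71
ΣP(t=0)·Q(t=0) = 1.89×62 + 6.35×64 = 117.18 + 406.4 = 523.58
Index = 590.71 / 523.58 × 100 = 112.8213

112.82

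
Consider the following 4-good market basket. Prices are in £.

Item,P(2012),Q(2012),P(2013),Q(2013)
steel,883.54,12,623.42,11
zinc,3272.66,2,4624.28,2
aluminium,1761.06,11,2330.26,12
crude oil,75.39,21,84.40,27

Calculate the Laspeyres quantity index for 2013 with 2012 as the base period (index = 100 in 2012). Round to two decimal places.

Laspeyres quantity index uses base-period prices as weights.
ΣP(2012)·Q(2013) = 883.54×11 + 3272.66×2 + 1761.06×12 + 75.39×27 = 9718.94 + 6545.32 + 21132.72 + 2035.53 = 39432.51
ΣP(2012)·Q(2012) = 883.54×12 + 3272.66×2 + 1761.06×11 + 75.39×21 = 10602.48 + 6545.32 + 19371.66 + 1583.19 = 38102.65
Index = 39432.51 / 38102.65 × 100 = 103.4902

103.49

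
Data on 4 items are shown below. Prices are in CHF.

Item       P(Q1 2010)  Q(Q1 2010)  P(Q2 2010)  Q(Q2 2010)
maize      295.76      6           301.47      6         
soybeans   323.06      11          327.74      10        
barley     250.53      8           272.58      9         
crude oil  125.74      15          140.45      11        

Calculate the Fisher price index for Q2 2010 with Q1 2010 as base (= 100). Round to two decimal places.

Laspeyres component (base-period weights):
ΣP(Q2 2010)Q(Q1 2010) = 301.47×6 + 327.74×11 + 272.58×8 + 140.45×15 = 1808.82 + 3605.14 + 2180.64 + 2106.75 = 9701.35
ΣP(Q1 2010)Q(Q1 2010) = 295.76×6 + 323.06×11 + 250.53×8 + 125.74×15 = 1774.56 + 3553.66 + 2004.24 + 1886.1 = 9218.56
L = 9701.35 / 9218.56 × 100 = 105.2372
Paasche component (current-period weights):
ΣP(Q2 2010)Q(Q2 2010) = 301.47×6 + 327.74×10 + 272.58×9 + 140.45×11 = 1808.82 + 3277.4 + 2453.22 + 1544.95 = 9084.39
ΣP(Q1 2010)Q(Q2 2010) = 295.76×6 + 323.06×10 + 250.53×9 + 125.74×11 = 1774.56 + 3230.6 + 2254.77 + 1383.14 = 8643.07
P = 9084.39 / 8643.07 × 100 = 105.1061
Fisher = √(L × P) = √(105.2372 × 105.1061) = 105.1716

105.17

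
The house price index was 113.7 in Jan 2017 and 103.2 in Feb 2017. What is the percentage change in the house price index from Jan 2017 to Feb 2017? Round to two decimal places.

Change = (103.2 − 113.7) / 113.7 × 100
       = -10.5 / 113.7 × 100 = -9.2348%

-9.23%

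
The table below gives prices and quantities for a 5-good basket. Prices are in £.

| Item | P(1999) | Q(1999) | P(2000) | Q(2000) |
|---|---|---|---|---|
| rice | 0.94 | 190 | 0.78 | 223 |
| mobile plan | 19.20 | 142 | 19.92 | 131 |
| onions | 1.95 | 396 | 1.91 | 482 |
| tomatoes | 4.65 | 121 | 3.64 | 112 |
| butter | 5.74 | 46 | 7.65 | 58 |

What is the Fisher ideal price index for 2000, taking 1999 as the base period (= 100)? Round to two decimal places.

100.65

Laspeyres component (base-period weights):
ΣP(2000)Q(1999) = 0.78×190 + 19.92×142 + 1.91×396 + 3.64×121 + 7.65×46 = 148.2 + 2828.64 + 756.36 + 440.44 + 351.9 = 4525.54
ΣP(1999)Q(1999) = 0.94×190 + 19.20×142 + 1.95×396 + 4.65×121 + 5.74×46 = 178.6 + 2726.4 + 772.2 + 562.65 + 264.04 = 4503.89
L = 4525.54 / 4503.89 × 100 = 100.4807
Paasche component (current-period weights):
ΣP(2000)Q(2000) = 0.78×223 + 19.92×131 + 1.91×482 + 3.64×112 + 7.65×58 = 173.94 + 2609.52 + 920.62 + 407.68 + 443.7 = 4555.46
ΣP(1999)Q(2000) = 0.94×223 + 19.20×131 + 1.95×482 + 4.65×112 + 5.74×58 = 209.62 + 2515.2 + 939.9 + 520.8 + 332.92 = 4518.44
P = 4555.46 / 4518.44 × 100 = 100.8193
Fisher = √(L × P) = √(100.4807 × 100.8193) = 100.6499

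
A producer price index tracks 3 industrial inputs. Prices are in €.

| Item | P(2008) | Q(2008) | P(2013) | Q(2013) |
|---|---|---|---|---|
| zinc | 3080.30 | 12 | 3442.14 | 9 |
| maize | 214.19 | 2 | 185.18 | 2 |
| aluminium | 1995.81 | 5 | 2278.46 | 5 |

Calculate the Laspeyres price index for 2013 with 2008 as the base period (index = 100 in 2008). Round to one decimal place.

Laspeyres price index uses base-period quantities as weights.
ΣP(2013)·Q(2008) = 3442.14×12 + 185.18×2 + 2278.46×5 = 41305.68 + 370.36 + 11392.3 = 53068.34
ΣP(2008)·Q(2008) = 3080.30×12 + 214.19×2 + 1995.81×5 = 36963.6 + 428.38 + 9979.05 = 47371.03
Index = 53068.34 / 47371.03 × 100 = 112.0270

112.0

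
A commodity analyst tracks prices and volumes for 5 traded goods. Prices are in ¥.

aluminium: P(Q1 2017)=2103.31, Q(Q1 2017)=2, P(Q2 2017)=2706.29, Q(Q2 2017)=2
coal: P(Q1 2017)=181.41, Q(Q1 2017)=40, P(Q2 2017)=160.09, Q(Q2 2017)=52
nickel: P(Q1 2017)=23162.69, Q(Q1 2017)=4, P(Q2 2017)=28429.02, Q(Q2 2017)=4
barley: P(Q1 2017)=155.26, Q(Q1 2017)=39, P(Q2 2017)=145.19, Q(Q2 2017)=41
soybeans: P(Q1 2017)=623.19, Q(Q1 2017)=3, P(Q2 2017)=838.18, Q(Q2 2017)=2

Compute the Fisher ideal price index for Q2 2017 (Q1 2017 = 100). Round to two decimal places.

118.97

Laspeyres component (base-period weights):
ΣP(Q2 2017)Q(Q1 2017) = 2706.29×2 + 160.09×40 + 28429.02×4 + 145.19×39 + 838.18×3 = 5412.58 + 6403.6 + 113716.08 + 5662.41 + 2514.54 = 133709.21
ΣP(Q1 2017)Q(Q1 2017) = 2103.31×2 + 181.41×40 + 23162.69×4 + 155.26×39 + 623.19×3 = 4206.62 + 7256.4 + 92650.76 + 6055.14 + 1869.57 = 112038.49
L = 133709.21 / 112038.49 × 100 = 119.3422
Paasche component (current-period weights):
ΣP(Q2 2017)Q(Q2 2017) = 2706.29×2 + 160.09×52 + 28429.02×4 + 145.19×41 + 838.18×2 = 5412.58 + 8324.68 + 113716.08 + 5952.79 + 1676.36 = 135082.49
ΣP(Q1 2017)Q(Q2 2017) = 2103.31×2 + 181.41×52 + 23162.69×4 + 155.26×41 + 623.19×2 = 4206.62 + 9433.32 + 92650.76 + 6365.66 + 1246.38 = 113902.74
P = 135082.49 / 113902.74 × 100 = 118.5946
Fisher = √(L × P) = √(119.3422 × 118.5946) = 118.9678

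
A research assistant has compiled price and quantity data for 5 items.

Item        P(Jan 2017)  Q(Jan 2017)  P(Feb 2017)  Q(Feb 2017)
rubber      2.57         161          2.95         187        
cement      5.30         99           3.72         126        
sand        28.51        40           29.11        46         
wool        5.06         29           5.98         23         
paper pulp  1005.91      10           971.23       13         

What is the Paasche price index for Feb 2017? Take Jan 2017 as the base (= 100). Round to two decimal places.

96.61

Paasche price index uses current-period quantities as weights.
ΣP(Feb 2017)·Q(Feb 2017) = 2.95×187 + 3.72×126 + 29.11×46 + 5.98×23 + 971.23×13 = 551.65 + 468.72 + 1339.06 + 137.54 + 12625.99 = 15122.96
ΣP(Jan 2017)·Q(Feb 2017) = 2.57×187 + 5.30×126 + 28.51×46 + 5.06×23 + 1005.91×13 = 480.59 + 667.8 + 1311.46 + 116.38 + 13076.83 = 15653.06
Index = 15122.96 / 15653.06 × 100 = 96.6134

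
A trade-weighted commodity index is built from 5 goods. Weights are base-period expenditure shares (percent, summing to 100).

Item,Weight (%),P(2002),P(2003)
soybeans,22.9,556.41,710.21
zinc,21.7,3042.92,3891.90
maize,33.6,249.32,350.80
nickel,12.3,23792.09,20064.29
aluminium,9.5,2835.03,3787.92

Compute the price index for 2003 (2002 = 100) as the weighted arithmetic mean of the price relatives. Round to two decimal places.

127.33

soybeans: 22.9 × (710.21/556.41) = 22.9 × 1.276415 = 29.2299
zinc: 21.7 × (3891.90/3042.92) = 21.7 × 1.279002 = 27.7543
maize: 33.6 × (350.80/249.32) = 33.6 × 1.407027 = 47.2761
nickel: 12.3 × (20064.29/23792.09) = 12.3 × 0.843318 = 10.3728
aluminium: 9.5 × (3787.92/2835.03) = 9.5 × 1.336113 = 12.6931
Index = Σ wᵢ·(p₁ᵢ/p₀ᵢ) = 29.2299 + 27.7543 + 47.2761 + 10.3728 + 12.6931 = 127.3262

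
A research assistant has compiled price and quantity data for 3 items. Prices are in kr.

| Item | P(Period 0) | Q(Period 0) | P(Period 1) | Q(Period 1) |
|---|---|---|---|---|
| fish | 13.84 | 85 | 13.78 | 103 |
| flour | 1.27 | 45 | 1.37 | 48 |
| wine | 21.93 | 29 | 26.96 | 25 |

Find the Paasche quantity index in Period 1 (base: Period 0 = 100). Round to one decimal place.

Paasche quantity index uses current-period prices as weights.
ΣP(Period 1)·Q(Period 1) = 13.78×103 + 1.37×48 + 26.96×25 = 1419.34 + 65.76 + 674 = 2159.1
ΣP(Period 1)·Q(Period 0) = 13.78×85 + 1.37×45 + 26.96×29 = 1171.3 + 61.65 + 781.84 = 2014.79
Index = 2159.1 / 2014.79 × 100 = 107.1625

107.2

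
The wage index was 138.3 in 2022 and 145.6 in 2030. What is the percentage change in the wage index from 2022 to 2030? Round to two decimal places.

Change = (145.6 − 138.3) / 138.3 × 100
       = 7.3 / 138.3 × 100 = 5.2784%

5.28%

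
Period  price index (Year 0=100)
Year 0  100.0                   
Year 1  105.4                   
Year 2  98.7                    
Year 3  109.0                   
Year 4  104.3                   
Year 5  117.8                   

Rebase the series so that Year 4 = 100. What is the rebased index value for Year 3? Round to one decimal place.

104.5

Rebased(Year 3) = 109.0 / 104.3 × 100 = 104.5062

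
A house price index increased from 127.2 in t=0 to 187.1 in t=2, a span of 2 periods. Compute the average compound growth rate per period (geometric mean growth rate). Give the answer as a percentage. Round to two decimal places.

Growth factor = (187.1/127.2)^(1/2) = (1.470912)^(1/2) = 1.212812
Growth rate = 1.212812 − 1 = 0.212812 = 21.2812%

21.28%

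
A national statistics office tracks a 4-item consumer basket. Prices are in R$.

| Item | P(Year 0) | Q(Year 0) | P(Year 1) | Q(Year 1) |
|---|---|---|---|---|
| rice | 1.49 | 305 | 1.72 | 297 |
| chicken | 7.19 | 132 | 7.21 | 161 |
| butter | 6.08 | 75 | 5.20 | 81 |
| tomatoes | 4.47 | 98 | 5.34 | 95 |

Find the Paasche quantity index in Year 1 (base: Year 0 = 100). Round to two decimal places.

108.81

Paasche quantity index uses current-period prices as weights.
ΣP(Year 1)·Q(Year 1) = 1.72×297 + 7.21×161 + 5.20×81 + 5.34×95 = 510.84 + 1160.81 + 421.2 + 507.3 = 2600.15
ΣP(Year 1)·Q(Year 0) = 1.72×305 + 7.21×132 + 5.20×75 + 5.34×98 = 524.6 + 951.72 + 390 + 523.32 = 2389.64
Index = 2600.15 / 2389.64 × 100 = 108.8093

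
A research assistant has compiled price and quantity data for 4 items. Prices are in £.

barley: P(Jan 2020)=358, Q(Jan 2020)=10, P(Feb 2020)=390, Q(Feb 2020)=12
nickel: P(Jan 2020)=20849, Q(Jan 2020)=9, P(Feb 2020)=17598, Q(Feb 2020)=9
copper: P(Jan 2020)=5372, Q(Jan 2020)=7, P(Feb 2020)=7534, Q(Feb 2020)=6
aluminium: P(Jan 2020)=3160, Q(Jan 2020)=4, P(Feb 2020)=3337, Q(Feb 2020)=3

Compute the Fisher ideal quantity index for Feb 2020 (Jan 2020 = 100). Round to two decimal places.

Laspeyres component (base-period weights):
ΣP(Jan 2020)Q(Feb 2020) = 358×12 + 20849×9 + 5372×6 + 3160×3 = 4296 + 187641 + 32232 + 9480 = 233649
ΣP(Jan 2020)Q(Jan 2020) = 358×10 + 20849×9 + 5372×7 + 3160×4 = 3580 + 187641 + 37604 + 12640 = 241465
L = 233649 / 241465 × 100 = 96.7631
Paasche component (current-period weights):
ΣP(Feb 2020)Q(Feb 2020) = 390×12 + 17598×9 + 7534×6 + 3337×3 = 4680 + 158382 + 45204 + 10011 = 218277
ΣP(Feb 2020)Q(Jan 2020) = 390×10 + 17598×9 + 7534×7 + 3337×4 = 3900 + 158382 + 52738 + 13348 = 228368
P = 218277 / 228368 × 100 = 95.5813
Fisher = √(L × P) = √(96.7631 × 95.5813) = 96.1704

96.17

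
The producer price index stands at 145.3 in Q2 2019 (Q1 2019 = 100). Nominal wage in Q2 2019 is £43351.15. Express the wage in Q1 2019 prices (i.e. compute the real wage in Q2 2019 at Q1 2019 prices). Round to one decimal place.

Real = Nominal ÷ (Index/100) = 43351.15 ÷ (145.3/100)
     = 43351.15 ÷ 1.453 = 29835.6160

29835.6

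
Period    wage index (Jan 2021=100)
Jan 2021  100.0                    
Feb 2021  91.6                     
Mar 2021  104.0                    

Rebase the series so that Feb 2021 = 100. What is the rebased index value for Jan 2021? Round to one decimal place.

Rebased(Jan 2021) = 100.0 / 91.6 × 100 = 109.1703

109.2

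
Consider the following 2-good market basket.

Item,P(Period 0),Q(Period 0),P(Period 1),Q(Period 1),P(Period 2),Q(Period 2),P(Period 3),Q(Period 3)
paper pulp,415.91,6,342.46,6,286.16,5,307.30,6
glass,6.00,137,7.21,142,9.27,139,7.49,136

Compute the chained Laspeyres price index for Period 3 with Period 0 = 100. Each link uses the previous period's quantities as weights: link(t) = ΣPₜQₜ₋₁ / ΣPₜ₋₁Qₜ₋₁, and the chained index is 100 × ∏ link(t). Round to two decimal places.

Link Period 0→Period 1:
ΣP(Period 1)Q(Period 0) = 342.46×6 + 7.21×137 = 2054.76 + 987.77 = 3042.53
ΣP(Period 0)Q(Period 0) = 415.91×6 + 6.00×137 = 2495.46 + 822 = 3317.46
link = 3042.53/3317.46 = 0.917126
Link Period 1→Period 2:
ΣP(Period 2)Q(Period 1) = 286.16×6 + 9.27×142 = 1716.96 + 1316.34 = 3033.3
ΣP(Period 1)Q(Period 1) = 342.46×6 + 7.21×142 = 2054.76 + 1023.82 = 3078.58
link = 3033.3/3078.58 = 0.985292
Link Period 2→Period 3:
ΣP(Period 3)Q(Period 2) = 307.30×5 + 7.49×139 = 1536.5 + 1041.11 = 2577.61
ΣP(Period 2)Q(Period 2) = 286.16×5 + 9.27×139 = 1430.8 + 1288.53 = 2719.33
link = 2577.61/2719.33 = 0.947884
Chained index = 100 × 0.917126 × 0.985292 × 0.947884 = 85.6543

85.65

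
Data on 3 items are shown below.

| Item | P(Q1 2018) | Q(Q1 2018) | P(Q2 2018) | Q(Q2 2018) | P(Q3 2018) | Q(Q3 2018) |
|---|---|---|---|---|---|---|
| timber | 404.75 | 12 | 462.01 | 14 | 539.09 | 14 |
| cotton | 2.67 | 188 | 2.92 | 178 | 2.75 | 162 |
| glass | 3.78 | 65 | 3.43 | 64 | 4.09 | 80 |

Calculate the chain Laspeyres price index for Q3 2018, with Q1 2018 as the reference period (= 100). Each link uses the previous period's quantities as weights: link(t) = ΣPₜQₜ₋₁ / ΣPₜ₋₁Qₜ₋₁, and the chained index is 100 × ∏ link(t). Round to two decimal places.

Link Q1 2018→Q2 2018:
ΣP(Q2 2018)Q(Q1 2018) = 462.01×12 + 2.92×188 + 3.43×65 = 5544.12 + 548.96 + 222.95 = 6316.03
ΣP(Q1 2018)Q(Q1 2018) = 404.75×12 + 2.67×188 + 3.78×65 = 4857 + 501.96 + 245.7 = 5604.66
link = 6316.03/5604.66 = 1.126925
Link Q2 2018→Q3 2018:
ΣP(Q3 2018)Q(Q2 2018) = 539.09×14 + 2.75×178 + 4.09×64 = 7547.26 + 489.5 + 261.76 = 8298.52
ΣP(Q2 2018)Q(Q2 2018) = 462.01×14 + 2.92×178 + 3.43×64 = 6468.14 + 519.76 + 219.52 = 7207.42
link = 8298.52/7207.42 = 1.151386
Chained index = 100 × 1.126925 × 1.151386 = 129.7525

129.75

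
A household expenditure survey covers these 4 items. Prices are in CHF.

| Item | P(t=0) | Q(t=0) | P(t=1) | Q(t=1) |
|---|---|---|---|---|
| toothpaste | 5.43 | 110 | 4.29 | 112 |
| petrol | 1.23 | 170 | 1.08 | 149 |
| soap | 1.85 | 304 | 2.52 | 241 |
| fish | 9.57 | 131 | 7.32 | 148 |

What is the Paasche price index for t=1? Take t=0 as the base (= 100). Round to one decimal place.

Paasche price index uses current-period quantities as weights.
ΣP(t=1)·Q(t=1) = 4.29×112 + 1.08×149 + 2.52×241 + 7.32×148 = 480.48 + 160.92 + 607.32 + 1083.36 = 2332.08
ΣP(t=0)·Q(t=1) = 5.43×112 + 1.23×149 + 1.85×241 + 9.57×148 = 608.16 + 183.27 + 445.85 + 1416.36 = 2653.64
Index = 2332.08 / 2653.64 × 100 = 87.8823

87.9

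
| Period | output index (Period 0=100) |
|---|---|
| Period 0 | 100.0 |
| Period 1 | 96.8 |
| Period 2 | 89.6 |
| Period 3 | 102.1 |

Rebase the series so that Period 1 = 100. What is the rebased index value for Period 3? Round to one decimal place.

Rebased(Period 3) = 102.1 / 96.8 × 100 = 105.4752

105.5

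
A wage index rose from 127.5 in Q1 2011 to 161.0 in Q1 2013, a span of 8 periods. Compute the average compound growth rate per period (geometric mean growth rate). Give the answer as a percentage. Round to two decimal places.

Growth factor = (161.0/127.5)^(1/8) = (1.262745)^(1/8) = 1.029590
Growth rate = 1.029590 − 1 = 0.029590 = 2.9590%

2.96%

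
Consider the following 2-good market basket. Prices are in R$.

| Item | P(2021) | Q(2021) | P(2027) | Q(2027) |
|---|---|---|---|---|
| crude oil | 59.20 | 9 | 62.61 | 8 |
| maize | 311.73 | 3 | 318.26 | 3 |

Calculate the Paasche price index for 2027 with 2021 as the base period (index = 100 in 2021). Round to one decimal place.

103.3

Paasche price index uses current-period quantities as weights.
ΣP(2027)·Q(2027) = 62.61×8 + 318.26×3 = 500.88 + 954.78 = 1455.66
ΣP(2021)·Q(2027) = 59.20×8 + 311.73×3 = 473.6 + 935.19 = 1408.79
Index = 1455.66 / 1408.79 × 100 = 103.3270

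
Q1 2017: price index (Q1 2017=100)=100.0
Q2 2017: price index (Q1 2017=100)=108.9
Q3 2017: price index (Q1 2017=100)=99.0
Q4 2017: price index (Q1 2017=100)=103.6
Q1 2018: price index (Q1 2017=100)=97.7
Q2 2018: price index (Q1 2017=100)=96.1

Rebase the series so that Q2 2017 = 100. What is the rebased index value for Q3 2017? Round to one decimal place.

Rebased(Q3 2017) = 99.0 / 108.9 × 100 = 90.9091

90.9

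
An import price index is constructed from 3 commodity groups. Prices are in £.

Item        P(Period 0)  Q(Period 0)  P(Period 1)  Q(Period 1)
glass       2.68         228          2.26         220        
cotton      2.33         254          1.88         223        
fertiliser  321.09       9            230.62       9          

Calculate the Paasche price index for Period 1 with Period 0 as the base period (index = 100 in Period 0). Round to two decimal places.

74.82

Paasche price index uses current-period quantities as weights.
ΣP(Period 1)·Q(Period 1) = 2.26×220 + 1.88×223 + 230.62×9 = 497.2 + 419.24 + 2075.58 = 2992.02
ΣP(Period 0)·Q(Period 1) = 2.68×220 + 2.33×223 + 321.09×9 = 589.6 + 519.59 + 2889.81 = 3999
Index = 2992.02 / 3999 × 100 = 74.8192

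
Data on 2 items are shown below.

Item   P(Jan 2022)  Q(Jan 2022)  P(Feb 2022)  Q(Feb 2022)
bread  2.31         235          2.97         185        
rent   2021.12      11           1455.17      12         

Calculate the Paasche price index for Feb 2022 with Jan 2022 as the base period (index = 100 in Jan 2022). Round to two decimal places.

72.98

Paasche price index uses current-period quantities as weights.
ΣP(Feb 2022)·Q(Feb 2022) = 2.97×185 + 1455.17×12 = 549.45 + 17462.04 = 18011.49
ΣP(Jan 2022)·Q(Feb 2022) = 2.31×185 + 2021.12×12 = 427.35 + 24253.44 = 24680.79
Index = 18011.49 / 24680.79 × 100 = 72.9778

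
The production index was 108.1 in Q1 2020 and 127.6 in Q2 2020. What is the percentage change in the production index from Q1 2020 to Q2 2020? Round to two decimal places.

18.04%

Change = (127.6 − 108.1) / 108.1 × 100
       = 19.5 / 108.1 × 100 = 18.0389%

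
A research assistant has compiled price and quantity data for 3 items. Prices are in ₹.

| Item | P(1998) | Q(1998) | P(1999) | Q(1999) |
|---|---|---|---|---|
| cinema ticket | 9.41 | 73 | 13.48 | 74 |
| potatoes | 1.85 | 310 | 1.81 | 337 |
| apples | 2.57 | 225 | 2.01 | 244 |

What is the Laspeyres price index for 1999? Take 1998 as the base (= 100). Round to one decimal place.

Laspeyres price index uses base-period quantities as weights.
ΣP(1999)·Q(1998) = 13.48×73 + 1.81×310 + 2.01×225 = 984.04 + 561.1 + 452.25 = 1997.39
ΣP(1998)·Q(1998) = 9.41×73 + 1.85×310 + 2.57×225 = 686.93 + 573.5 + 578.25 = 1838.68
Index = 1997.39 / 1838.68 × 100 = 108.6317

108.6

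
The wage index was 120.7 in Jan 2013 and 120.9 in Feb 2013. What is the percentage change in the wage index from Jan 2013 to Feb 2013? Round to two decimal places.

Change = (120.9 − 120.7) / 120.7 × 100
       = 0.2 / 120.7 × 100 = 0.1657%

0.17%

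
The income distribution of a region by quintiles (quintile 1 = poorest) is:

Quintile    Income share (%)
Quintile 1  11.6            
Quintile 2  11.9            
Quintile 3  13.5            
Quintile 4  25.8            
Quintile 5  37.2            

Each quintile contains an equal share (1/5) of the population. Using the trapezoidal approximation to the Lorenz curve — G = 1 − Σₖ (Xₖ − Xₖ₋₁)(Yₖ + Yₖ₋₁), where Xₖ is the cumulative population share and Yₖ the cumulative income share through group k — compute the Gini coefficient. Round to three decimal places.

0.260

Cumulative income shares Yₖ: 0.1160, 0.2350, 0.3700, 0.6280, 1.0000
Σ (Xₖ−Xₖ₋₁)(Yₖ+Yₖ₋₁) = (1/5)(0.1160+0.0000) + (1/5)(0.2350+0.1160) + (1/5)(0.3700+0.2350) + (1/5)(0.6280+0.3700) + (1/5)(1.0000+0.6280)
  = 0.0232 + 0.0702 + 0.1210 + 0.1996 + 0.3256 = 0.7396
G = 1 − 0.7396 = 0.2604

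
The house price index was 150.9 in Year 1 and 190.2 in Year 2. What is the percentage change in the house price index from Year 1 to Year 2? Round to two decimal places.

26.04%

Change = (190.2 − 150.9) / 150.9 × 100
       = 39.3 / 150.9 × 100 = 26.0437%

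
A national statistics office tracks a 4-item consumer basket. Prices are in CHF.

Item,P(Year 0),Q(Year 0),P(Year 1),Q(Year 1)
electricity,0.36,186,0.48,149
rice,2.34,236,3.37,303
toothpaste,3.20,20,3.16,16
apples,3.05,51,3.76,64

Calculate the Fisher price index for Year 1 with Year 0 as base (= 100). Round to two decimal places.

136.50

Laspeyres component (base-period weights):
ΣP(Year 1)Q(Year 0) = 0.48×186 + 3.37×236 + 3.16×20 + 3.76×51 = 89.28 + 795.32 + 63.2 + 191.76 = 1139.56
ΣP(Year 0)Q(Year 0) = 0.36×186 + 2.34×236 + 3.20×20 + 3.05×51 = 66.96 + 552.24 + 64 + 155.55 = 838.75
L = 1139.56 / 838.75 × 100 = 135.8641
Paasche component (current-period weights):
ΣP(Year 1)Q(Year 1) = 0.48×149 + 3.37×303 + 3.16×16 + 3.76×64 = 71.52 + 1021.11 + 50.56 + 240.64 = 1383.83
ΣP(Year 0)Q(Year 1) = 0.36×149 + 2.34×303 + 3.20×16 + 3.05×64 = 53.64 + 709.02 + 51.2 + 195.2 = 1009.06
P = 1383.83 / 1009.06 × 100 = 137.1405
Fisher = √(L × P) = √(135.8641 × 137.1405) = 136.5008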